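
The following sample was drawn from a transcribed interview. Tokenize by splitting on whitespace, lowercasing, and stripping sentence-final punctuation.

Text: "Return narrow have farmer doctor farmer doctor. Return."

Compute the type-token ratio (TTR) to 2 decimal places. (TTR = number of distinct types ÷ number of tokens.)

0.63

N = 8 tokens, V = 5 types.
TTR = V / N = 5 / 8 = 0.63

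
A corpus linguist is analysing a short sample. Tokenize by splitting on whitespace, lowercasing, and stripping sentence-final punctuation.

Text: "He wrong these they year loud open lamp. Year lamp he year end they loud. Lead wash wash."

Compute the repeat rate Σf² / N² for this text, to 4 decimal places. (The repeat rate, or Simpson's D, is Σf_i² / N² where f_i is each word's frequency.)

Frequencies: year:3, he:2, they:2, loud:2, lamp:2, wash:2, wrong:1, these:1, open:1, end:1, lead:1
Σf² = 34; N² = 324
Repeat rate = 34 / 324 = 0.1049

0.1049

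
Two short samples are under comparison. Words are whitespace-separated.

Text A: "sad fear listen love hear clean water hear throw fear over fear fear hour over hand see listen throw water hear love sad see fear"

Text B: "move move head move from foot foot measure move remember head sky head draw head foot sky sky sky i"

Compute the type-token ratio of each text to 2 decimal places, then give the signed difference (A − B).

TTR(A) = 12/25 = 0.48
TTR(B) = 9/20 = 0.45
Difference = 0.48 − 0.45 = 0.03

0.03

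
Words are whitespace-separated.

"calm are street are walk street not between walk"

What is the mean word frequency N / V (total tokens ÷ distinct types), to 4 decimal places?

N = 9 tokens, V = 6 types.
Mean frequency = N / V = 9 / 6 = 1.5000

1.5000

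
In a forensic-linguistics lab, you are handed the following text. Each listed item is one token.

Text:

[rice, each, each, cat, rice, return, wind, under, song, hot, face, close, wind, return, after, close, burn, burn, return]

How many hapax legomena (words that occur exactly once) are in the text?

Frequencies: return:3, rice:2, each:2, wind:2, close:2, burn:2, cat:1, under:1, song:1, hot:1, face:1, after:1
Hapax (freq=1): after, cat, face, hot, song, under

6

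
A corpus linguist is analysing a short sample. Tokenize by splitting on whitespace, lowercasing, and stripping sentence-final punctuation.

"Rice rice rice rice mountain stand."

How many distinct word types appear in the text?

Distinct types: {mountain, rice, stand}
V = 3

3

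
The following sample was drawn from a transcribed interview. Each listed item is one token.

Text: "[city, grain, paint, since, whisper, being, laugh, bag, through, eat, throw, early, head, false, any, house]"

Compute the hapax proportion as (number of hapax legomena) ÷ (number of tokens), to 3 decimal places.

Frequencies: city:1, grain:1, paint:1, since:1, whisper:1, being:1, laugh:1, bag:1, through:1, eat:1, throw:1, early:1, head:1, false:1, any:1, house:1
Hapax count = 16; token count = 16.
Ratio = 16 / 16 = 1.000

1.000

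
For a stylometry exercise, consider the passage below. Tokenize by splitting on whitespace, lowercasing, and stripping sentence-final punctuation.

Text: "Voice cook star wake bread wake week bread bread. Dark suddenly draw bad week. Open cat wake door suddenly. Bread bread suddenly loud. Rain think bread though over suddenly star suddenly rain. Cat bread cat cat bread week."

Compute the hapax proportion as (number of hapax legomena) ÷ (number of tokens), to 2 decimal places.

0.29

Frequencies: bread:8, suddenly:5, cat:4, wake:3, week:3, star:2, rain:2, voice:1, cook:1, dark:1, draw:1, bad:1, open:1, door:1, loud:1, think:1, though:1, over:1
Hapax count = 11; token count = 38.
Ratio = 11 / 38 = 0.29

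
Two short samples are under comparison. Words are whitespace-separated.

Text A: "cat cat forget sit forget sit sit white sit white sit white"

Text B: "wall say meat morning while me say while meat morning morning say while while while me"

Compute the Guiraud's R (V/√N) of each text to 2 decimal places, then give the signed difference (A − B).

-0.35

A: V=4, N=12, R=1.15
B: V=6, N=16, R=1.50
Difference = 1.15 − 1.50 = -0.35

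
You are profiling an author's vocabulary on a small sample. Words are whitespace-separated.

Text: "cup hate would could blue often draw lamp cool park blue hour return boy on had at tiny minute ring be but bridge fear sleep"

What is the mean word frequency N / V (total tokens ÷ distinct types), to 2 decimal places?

1.04

N = 25 tokens, V = 24 types.
Mean frequency = N / V = 25 / 24 = 1.04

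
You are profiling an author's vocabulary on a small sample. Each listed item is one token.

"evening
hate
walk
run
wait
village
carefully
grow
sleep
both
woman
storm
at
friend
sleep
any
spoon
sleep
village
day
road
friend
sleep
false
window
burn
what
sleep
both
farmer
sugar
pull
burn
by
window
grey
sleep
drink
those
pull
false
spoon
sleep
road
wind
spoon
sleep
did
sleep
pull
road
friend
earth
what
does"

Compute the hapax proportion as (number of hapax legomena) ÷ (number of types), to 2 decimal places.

0.67

Frequencies: sleep:9, friend:3, spoon:3, road:3, pull:3, village:2, both:2, false:2, window:2, burn:2, what:2, evening:1, hate:1, walk:1, run:1, wait:1, carefully:1, grow:1, woman:1, storm:1, … (13 more, each freq 1)
Hapax count = 22; type count = 33.
Ratio = 22 / 33 = 0.67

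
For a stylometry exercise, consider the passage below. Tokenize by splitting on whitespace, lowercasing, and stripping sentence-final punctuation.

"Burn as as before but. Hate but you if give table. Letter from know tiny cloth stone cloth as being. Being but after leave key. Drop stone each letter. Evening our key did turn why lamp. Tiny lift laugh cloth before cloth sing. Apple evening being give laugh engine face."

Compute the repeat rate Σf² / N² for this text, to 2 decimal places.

0.04

Frequencies: cloth:4, as:3, but:3, being:3, before:2, give:2, letter:2, tiny:2, stone:2, key:2, evening:2, laugh:2, burn:1, hate:1, you:1, if:1, table:1, from:1, know:1, after:1, … (13 more, each freq 1)
Σf² = 96; N² = 2500
Repeat rate = 96 / 2500 = 0.04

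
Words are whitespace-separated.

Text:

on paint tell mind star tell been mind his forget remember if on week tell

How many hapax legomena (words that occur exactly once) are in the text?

Frequencies: tell:3, on:2, mind:2, paint:1, star:1, been:1, his:1, forget:1, remember:1, if:1, week:1
Hapax (freq=1): been, forget, his, if, paint, remember, star, week

8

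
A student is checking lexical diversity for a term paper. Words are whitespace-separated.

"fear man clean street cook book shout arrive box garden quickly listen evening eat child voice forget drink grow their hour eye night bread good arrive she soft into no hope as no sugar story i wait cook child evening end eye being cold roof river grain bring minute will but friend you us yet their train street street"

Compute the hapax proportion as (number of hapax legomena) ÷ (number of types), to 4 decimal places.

Frequencies: street:3, cook:2, arrive:2, evening:2, child:2, their:2, eye:2, no:2, fear:1, man:1, clean:1, book:1, shout:1, box:1, garden:1, quickly:1, listen:1, eat:1, voice:1, forget:1, … (30 more, each freq 1)
Hapax count = 42; type count = 50.
Ratio = 42 / 50 = 0.8400

0.8400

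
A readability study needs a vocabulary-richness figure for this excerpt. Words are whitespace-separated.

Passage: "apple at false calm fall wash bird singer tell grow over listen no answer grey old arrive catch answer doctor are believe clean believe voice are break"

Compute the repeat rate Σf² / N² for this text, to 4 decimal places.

Frequencies: answer:2, are:2, believe:2, apple:1, at:1, false:1, calm:1, fall:1, wash:1, bird:1, singer:1, tell:1, grow:1, over:1, listen:1, no:1, grey:1, old:1, arrive:1, catch:1, … (4 more, each freq 1)
Σf² = 33; N² = 729
Repeat rate = 33 / 729 = 0.0453

0.0453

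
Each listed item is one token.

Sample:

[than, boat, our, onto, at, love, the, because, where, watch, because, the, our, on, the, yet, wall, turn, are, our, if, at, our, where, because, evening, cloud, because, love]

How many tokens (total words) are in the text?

29

Tokens: than, boat, our, onto, at, love, the, because, where, watch, because, the, our, on, the, yet, wall, turn, are, our, if, at, our, where, because, evening, cloud, because, love
N = 29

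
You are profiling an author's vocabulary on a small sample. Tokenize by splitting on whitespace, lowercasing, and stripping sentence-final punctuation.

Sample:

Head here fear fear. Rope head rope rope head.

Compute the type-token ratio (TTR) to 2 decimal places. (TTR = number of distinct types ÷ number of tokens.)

0.44

N = 9 tokens, V = 4 types.
TTR = V / N = 4 / 9 = 0.44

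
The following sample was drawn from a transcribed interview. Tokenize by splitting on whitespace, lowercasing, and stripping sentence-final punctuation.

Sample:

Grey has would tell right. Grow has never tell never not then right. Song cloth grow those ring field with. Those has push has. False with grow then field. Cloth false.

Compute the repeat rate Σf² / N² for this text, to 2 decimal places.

Frequencies: has:4, grow:3, tell:2, right:2, never:2, then:2, cloth:2, those:2, field:2, with:2, false:2, grey:1, would:1, not:1, song:1, ring:1, push:1
Σf² = 67; N² = 961
Repeat rate = 67 / 961 = 0.07

0.07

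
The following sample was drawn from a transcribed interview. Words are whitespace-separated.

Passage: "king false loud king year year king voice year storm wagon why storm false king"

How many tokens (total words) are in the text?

15

Tokens: king, false, loud, king, year, year, king, voice, year, storm, wagon, why, storm, false, king
N = 15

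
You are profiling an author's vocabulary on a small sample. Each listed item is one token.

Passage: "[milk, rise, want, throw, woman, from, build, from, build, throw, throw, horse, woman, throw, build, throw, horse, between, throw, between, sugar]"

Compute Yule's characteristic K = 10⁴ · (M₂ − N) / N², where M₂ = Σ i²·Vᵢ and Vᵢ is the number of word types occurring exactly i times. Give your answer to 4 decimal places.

997.7324

Frequencies: throw:6, build:3, woman:2, from:2, horse:2, between:2, milk:1, rise:1, want:1, sugar:1
N = 21. Frequency spectrum: V_1=4, V_2=4, V_3=1, V_6=1
M₂ = 1²·4 + 2²·4 + 3²·1 + 6²·1 = 65
K = 10000 × (65 − 21) / 21² = 997.7324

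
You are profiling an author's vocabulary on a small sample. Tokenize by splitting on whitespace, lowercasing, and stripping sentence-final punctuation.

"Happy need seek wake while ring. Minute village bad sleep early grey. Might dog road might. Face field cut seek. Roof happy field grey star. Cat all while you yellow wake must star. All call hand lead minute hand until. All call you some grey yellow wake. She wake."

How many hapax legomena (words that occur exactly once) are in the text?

Frequencies: wake:4, grey:3, all:3, happy:2, seek:2, while:2, minute:2, might:2, field:2, star:2, you:2, yellow:2, call:2, hand:2, need:1, ring:1, village:1, bad:1, sleep:1, early:1, … (11 more, each freq 1)
Hapax (freq=1): bad, cat, cut, dog, early, face, lead, must, need, ring, road, roof, she, sleep, some, until, village

17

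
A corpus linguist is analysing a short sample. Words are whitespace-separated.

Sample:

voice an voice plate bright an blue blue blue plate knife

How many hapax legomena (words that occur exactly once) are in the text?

Frequencies: blue:3, voice:2, an:2, plate:2, bright:1, knife:1
Hapax (freq=1): bright, knife

2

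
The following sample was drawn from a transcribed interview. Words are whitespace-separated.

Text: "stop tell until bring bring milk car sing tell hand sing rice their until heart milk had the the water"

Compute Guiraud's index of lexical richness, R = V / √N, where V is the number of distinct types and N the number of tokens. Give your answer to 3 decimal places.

N = 20, V = 14.
√N = 4.472136
R = 14 / 4.472136 = 3.130

3.130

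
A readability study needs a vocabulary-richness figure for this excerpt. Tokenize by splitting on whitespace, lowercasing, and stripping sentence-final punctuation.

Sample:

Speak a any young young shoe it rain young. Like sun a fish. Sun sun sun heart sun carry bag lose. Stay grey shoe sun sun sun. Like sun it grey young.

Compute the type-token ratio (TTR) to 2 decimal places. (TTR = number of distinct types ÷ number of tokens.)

N = 32 tokens, V = 16 types.
TTR = V / N = 16 / 32 = 0.50

0.50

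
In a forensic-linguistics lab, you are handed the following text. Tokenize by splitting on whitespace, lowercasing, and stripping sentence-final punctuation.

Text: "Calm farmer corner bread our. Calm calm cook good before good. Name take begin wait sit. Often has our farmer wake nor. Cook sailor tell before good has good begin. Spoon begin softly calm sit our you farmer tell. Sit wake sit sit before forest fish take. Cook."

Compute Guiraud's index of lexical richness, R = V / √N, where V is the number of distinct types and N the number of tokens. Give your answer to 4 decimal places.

3.4641

N = 48, V = 24.
√N = 6.928203
R = 24 / 6.928203 = 3.4641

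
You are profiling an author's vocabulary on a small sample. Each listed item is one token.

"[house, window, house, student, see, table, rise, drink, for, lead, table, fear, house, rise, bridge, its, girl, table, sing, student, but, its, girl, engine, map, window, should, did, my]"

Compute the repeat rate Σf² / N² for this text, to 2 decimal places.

Frequencies: house:3, table:3, window:2, student:2, rise:2, its:2, girl:2, see:1, drink:1, for:1, lead:1, fear:1, bridge:1, sing:1, but:1, engine:1, map:1, should:1, did:1, my:1
Σf² = 51; N² = 841
Repeat rate = 51 / 841 = 0.06

0.06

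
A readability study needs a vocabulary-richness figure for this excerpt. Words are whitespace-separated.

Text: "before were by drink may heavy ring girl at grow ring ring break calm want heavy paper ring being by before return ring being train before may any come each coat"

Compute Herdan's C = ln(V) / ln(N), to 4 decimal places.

N = 31, V = 21.
ln(V) = 3.044522, ln(N) = 3.433987
C = 3.044522 / 3.433987 = 0.8866

0.8866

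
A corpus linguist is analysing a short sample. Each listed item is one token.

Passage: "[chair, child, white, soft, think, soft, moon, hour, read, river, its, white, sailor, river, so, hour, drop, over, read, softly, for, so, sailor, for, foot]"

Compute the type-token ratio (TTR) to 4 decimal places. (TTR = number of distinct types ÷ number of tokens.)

0.6800

N = 25 tokens, V = 17 types.
TTR = V / N = 17 / 25 = 0.6800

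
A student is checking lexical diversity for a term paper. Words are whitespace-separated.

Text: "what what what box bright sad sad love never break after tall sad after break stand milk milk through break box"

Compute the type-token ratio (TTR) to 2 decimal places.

0.57

N = 21 tokens, V = 12 types.
TTR = V / N = 12 / 21 = 0.57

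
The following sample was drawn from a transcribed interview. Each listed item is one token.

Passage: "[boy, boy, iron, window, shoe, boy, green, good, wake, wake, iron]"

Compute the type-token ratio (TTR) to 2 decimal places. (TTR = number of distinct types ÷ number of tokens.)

0.64

N = 11 tokens, V = 7 types.
TTR = V / N = 7 / 11 = 0.64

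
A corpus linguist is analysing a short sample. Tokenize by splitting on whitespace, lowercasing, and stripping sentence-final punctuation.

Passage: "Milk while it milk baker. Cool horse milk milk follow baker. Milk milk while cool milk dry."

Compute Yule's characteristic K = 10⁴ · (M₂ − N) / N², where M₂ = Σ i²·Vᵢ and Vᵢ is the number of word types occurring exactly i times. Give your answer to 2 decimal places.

1660.90

Frequencies: milk:7, while:2, baker:2, cool:2, it:1, horse:1, follow:1, dry:1
N = 17. Frequency spectrum: V_1=4, V_2=3, V_7=1
M₂ = 1²·4 + 2²·3 + 7²·1 = 65
K = 10000 × (65 − 17) / 17² = 1660.90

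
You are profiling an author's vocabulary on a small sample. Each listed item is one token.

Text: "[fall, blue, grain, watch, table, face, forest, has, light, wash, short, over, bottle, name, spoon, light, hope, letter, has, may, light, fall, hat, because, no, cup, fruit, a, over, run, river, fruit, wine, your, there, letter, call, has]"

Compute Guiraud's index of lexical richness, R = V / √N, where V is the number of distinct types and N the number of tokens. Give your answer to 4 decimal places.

4.8666

N = 38, V = 30.
√N = 6.164414
R = 30 / 6.164414 = 4.8666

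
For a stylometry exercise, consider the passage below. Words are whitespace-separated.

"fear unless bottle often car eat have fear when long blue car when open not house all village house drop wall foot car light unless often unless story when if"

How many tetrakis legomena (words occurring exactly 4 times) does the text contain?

Frequencies: unless:3, car:3, when:3, fear:2, often:2, house:2, bottle:1, eat:1, have:1, long:1, blue:1, open:1, not:1, all:1, village:1, drop:1, wall:1, foot:1, light:1, story:1, … (1 more, each freq 1)
Words with frequency 4: (none)

0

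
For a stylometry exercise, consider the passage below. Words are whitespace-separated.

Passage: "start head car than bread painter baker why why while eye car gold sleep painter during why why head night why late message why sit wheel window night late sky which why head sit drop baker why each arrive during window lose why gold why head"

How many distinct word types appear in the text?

25

Distinct types: {arrive, baker, bread, car, drop, during, each, eye, gold, head, late, lose, message, night, painter, sit, sky, sleep, start, than, wheel, which, while, why, window}
V = 25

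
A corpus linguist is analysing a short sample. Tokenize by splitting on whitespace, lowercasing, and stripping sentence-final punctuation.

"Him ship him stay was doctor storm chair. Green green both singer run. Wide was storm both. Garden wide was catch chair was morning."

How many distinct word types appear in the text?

Distinct types: {both, catch, chair, doctor, garden, green, him, morning, run, ship, singer, stay, storm, was, wide}
V = 15

15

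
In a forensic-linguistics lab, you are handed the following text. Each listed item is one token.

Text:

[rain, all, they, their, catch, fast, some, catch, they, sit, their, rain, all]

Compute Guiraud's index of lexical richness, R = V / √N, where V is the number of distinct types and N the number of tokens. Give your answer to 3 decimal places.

2.219

N = 13, V = 8.
√N = 3.605551
R = 8 / 3.605551 = 2.219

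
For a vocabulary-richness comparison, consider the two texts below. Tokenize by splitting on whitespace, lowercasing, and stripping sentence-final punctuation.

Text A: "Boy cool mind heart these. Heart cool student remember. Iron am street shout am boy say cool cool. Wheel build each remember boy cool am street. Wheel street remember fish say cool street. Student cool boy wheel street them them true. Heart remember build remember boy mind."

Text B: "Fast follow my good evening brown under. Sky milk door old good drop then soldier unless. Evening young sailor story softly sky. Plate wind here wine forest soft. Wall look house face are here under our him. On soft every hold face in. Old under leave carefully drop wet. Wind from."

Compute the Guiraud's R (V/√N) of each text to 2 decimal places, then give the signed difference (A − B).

-2.97

A: V=18, N=47, R=2.63
B: V=40, N=51, R=5.60
Difference = 2.63 − 5.60 = -2.97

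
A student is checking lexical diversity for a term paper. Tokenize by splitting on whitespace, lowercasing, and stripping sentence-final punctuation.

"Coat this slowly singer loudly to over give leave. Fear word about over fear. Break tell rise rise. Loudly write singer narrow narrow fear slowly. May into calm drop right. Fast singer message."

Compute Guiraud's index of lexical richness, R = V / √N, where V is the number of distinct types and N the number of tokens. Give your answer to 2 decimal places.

4.18

N = 33, V = 24.
√N = 5.744563
R = 24 / 5.744563 = 4.18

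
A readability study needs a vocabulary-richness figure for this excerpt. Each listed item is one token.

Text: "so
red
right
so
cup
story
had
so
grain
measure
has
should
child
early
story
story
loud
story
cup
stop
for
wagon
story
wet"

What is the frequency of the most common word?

Frequencies: story:5, so:3, cup:2, red:1, right:1, had:1, grain:1, measure:1, has:1, should:1, child:1, early:1, loud:1, stop:1, for:1, wagon:1, wet:1
Most common: 'story' with frequency 5.

5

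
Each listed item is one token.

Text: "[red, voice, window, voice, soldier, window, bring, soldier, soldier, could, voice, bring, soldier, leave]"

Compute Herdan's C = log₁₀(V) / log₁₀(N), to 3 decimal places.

N = 14, V = 7.
log₁₀(V) = 0.845098, log₁₀(N) = 1.146128
C = 0.845098 / 1.146128 = 0.737

0.737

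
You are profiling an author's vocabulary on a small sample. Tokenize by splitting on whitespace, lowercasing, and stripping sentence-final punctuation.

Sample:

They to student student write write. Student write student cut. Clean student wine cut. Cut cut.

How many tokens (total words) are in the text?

Tokens: they, to, student, student, write, write, student, write, student, cut, clean, student, wine, cut, cut, cut
N = 16

16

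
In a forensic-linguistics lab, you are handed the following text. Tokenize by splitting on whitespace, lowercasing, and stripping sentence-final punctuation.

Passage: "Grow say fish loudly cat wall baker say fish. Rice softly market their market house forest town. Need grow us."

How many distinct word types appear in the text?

Distinct types: {baker, cat, fish, forest, grow, house, loudly, market, need, rice, say, softly, their, town, us, wall}
V = 16

16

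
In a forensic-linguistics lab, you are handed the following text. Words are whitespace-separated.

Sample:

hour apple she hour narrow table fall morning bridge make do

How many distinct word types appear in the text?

10

Distinct types: {apple, bridge, do, fall, hour, make, morning, narrow, she, table}
V = 10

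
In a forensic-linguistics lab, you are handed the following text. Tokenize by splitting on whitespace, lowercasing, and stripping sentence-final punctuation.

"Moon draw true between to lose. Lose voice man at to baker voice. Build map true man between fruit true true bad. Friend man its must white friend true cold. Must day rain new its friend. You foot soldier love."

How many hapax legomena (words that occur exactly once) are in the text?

17

Frequencies: true:5, man:3, friend:3, between:2, to:2, lose:2, voice:2, its:2, must:2, moon:1, draw:1, at:1, baker:1, build:1, map:1, fruit:1, bad:1, white:1, cold:1, day:1, … (6 more, each freq 1)
Hapax (freq=1): at, bad, baker, build, cold, day, draw, foot, fruit, love, map, moon, new, rain, soldier, white, you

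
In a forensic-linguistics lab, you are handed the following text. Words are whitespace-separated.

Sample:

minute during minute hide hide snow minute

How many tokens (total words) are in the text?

7

Tokens: minute, during, minute, hide, hide, snow, minute
N = 7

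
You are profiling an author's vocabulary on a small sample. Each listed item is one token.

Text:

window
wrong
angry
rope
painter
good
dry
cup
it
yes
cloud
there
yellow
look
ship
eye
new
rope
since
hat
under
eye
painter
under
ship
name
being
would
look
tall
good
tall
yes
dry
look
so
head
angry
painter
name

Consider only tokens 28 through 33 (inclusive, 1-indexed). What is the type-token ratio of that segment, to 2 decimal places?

0.83

Segment tokens 28–33: would, look, tall, good, tall, yes
Segment N = 6, segment V = 5.
TTR = 5 / 6 = 0.83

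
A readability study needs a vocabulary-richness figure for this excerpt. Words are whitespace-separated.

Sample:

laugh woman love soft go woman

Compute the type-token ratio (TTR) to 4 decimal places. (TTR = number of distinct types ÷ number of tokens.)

N = 6 tokens, V = 5 types.
TTR = V / N = 5 / 6 = 0.8333

0.8333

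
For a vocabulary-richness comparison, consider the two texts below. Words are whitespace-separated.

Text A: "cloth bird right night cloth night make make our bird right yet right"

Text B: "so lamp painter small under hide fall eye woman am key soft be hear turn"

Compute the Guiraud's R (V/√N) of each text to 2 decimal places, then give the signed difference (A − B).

-1.93

A: V=7, N=13, R=1.94
B: V=15, N=15, R=3.87
Difference = 1.94 − 3.87 = -1.93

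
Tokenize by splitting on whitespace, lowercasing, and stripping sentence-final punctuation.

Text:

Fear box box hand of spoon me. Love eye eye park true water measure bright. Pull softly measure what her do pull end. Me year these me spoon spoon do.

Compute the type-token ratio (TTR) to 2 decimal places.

0.70

N = 30 tokens, V = 21 types.
TTR = V / N = 21 / 30 = 0.70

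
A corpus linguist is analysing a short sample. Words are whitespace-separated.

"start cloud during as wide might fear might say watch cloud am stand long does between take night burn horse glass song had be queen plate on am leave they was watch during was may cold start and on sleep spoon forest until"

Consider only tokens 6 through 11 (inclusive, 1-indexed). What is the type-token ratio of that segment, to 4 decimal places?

0.8333

Segment tokens 6–11: might, fear, might, say, watch, cloud
Segment N = 6, segment V = 5.
TTR = 5 / 6 = 0.8333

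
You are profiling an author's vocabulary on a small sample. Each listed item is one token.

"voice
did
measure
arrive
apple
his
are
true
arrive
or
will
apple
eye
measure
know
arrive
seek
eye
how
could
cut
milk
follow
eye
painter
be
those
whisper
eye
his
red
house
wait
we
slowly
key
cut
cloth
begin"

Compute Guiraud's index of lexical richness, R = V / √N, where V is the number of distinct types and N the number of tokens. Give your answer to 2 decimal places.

N = 39, V = 30.
√N = 6.244998
R = 30 / 6.244998 = 4.80

4.80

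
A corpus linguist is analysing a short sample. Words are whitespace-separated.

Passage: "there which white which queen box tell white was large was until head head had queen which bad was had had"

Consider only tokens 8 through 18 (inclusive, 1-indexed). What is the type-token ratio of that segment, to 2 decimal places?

0.82

Segment tokens 8–18: white, was, large, was, until, head, head, had, queen, which, bad
Segment N = 11, segment V = 9.
TTR = 9 / 11 = 0.82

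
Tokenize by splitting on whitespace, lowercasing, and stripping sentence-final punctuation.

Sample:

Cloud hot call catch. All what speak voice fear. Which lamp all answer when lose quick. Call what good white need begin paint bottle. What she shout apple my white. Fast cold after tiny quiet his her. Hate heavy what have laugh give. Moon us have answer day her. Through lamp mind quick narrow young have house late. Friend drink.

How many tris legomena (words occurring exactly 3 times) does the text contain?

Frequencies: what:4, have:3, call:2, all:2, lamp:2, answer:2, quick:2, white:2, her:2, cloud:1, hot:1, catch:1, speak:1, voice:1, fear:1, which:1, when:1, lose:1, good:1, need:1, … (28 more, each freq 1)
Words with frequency 3: have

1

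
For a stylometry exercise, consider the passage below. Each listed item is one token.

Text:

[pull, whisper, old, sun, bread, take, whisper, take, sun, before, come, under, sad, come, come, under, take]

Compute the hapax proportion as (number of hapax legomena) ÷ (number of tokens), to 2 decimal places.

0.29

Frequencies: take:3, come:3, whisper:2, sun:2, under:2, pull:1, old:1, bread:1, before:1, sad:1
Hapax count = 5; token count = 17.
Ratio = 5 / 17 = 0.29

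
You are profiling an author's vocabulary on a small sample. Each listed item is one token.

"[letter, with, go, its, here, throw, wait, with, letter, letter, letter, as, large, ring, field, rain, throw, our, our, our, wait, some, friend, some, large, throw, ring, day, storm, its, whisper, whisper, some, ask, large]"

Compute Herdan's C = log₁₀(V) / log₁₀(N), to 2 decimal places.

N = 35, V = 19.
log₁₀(V) = 1.278754, log₁₀(N) = 1.544068
C = 1.278754 / 1.544068 = 0.83

0.83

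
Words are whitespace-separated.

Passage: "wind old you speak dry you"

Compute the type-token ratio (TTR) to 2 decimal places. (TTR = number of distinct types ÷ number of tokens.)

0.83

N = 6 tokens, V = 5 types.
TTR = V / N = 5 / 6 = 0.83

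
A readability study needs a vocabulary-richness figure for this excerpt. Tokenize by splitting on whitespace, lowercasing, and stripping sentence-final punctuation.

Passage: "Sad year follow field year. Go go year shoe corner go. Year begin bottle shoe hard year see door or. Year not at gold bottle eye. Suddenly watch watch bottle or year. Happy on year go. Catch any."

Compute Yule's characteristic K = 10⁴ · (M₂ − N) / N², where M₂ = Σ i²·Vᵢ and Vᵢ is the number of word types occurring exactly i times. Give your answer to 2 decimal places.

554.02

Frequencies: year:8, go:4, bottle:3, shoe:2, or:2, watch:2, sad:1, follow:1, field:1, corner:1, begin:1, hard:1, see:1, door:1, not:1, at:1, gold:1, eye:1, suddenly:1, happy:1, … (3 more, each freq 1)
N = 38. Frequency spectrum: V_1=17, V_2=3, V_3=1, V_4=1, V_8=1
M₂ = 1²·17 + 2²·3 + 3²·1 + 4²·1 + 8²·1 = 118
K = 10000 × (118 − 38) / 38² = 554.02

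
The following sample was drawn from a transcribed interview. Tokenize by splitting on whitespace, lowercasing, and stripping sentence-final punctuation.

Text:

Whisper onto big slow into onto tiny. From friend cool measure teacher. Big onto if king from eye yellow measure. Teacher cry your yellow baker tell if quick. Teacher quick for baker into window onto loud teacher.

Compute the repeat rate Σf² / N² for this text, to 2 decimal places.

0.06

Frequencies: onto:4, teacher:4, big:2, into:2, from:2, measure:2, if:2, yellow:2, baker:2, quick:2, whisper:1, slow:1, tiny:1, friend:1, cool:1, king:1, eye:1, cry:1, your:1, tell:1, … (3 more, each freq 1)
Σf² = 77; N² = 1369
Repeat rate = 77 / 1369 = 0.06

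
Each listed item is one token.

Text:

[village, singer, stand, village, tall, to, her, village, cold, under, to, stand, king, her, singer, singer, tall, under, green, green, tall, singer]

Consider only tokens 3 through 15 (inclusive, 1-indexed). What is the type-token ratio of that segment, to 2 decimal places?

Segment tokens 3–15: stand, village, tall, to, her, village, cold, under, to, stand, king, her, singer
Segment N = 13, segment V = 9.
TTR = 9 / 13 = 0.69

0.69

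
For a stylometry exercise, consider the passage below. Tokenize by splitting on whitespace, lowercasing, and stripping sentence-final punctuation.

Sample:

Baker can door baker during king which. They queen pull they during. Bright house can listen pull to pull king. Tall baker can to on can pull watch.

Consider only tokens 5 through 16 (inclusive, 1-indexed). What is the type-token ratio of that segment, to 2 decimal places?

Segment tokens 5–16: during, king, which, they, queen, pull, they, during, bright, house, can, listen
Segment N = 12, segment V = 10.
TTR = 10 / 12 = 0.83

0.83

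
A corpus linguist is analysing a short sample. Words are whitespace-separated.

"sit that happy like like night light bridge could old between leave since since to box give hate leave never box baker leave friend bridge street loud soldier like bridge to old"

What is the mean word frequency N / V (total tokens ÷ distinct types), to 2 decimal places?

1.45

N = 32 tokens, V = 22 types.
Mean frequency = N / V = 32 / 22 = 1.45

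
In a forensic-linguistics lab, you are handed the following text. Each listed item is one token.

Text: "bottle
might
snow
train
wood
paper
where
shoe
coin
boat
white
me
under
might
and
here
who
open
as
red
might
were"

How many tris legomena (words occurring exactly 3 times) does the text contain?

1

Frequencies: might:3, bottle:1, snow:1, train:1, wood:1, paper:1, where:1, shoe:1, coin:1, boat:1, white:1, me:1, under:1, and:1, here:1, who:1, open:1, as:1, red:1, were:1
Words with frequency 3: might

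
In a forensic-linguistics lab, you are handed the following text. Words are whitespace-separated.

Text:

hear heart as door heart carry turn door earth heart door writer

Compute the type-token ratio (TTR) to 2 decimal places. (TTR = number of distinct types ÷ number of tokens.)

N = 12 tokens, V = 8 types.
TTR = V / N = 8 / 12 = 0.67

0.67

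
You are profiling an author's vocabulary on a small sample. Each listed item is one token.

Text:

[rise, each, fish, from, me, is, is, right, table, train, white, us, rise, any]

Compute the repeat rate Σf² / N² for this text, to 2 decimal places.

Frequencies: rise:2, is:2, each:1, fish:1, from:1, me:1, right:1, table:1, train:1, white:1, us:1, any:1
Σf² = 18; N² = 196
Repeat rate = 18 / 196 = 0.09

0.09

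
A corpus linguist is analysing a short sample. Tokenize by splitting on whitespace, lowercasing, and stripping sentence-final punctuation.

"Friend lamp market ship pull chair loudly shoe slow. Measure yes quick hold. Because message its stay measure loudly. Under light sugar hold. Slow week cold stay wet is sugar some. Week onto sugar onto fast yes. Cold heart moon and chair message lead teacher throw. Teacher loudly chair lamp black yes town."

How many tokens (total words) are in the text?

53

Tokens: friend, lamp, market, ship, pull, chair, loudly, shoe, slow, measure, yes, quick, hold, because, message, its, stay, measure, loudly, under, light, sugar, hold, slow, week, cold, stay, wet, is, sugar, some, week, onto, sugar, onto, fast, yes, cold, heart, moon, and, chair, message, lead, teacher, throw, teacher, loudly, chair, lamp, black, yes, town
N = 53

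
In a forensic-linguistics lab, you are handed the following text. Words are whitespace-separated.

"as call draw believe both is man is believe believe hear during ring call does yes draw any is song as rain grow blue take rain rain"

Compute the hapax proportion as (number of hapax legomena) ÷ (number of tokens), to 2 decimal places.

0.44

Frequencies: believe:3, is:3, rain:3, as:2, call:2, draw:2, both:1, man:1, hear:1, during:1, ring:1, does:1, yes:1, any:1, song:1, grow:1, blue:1, take:1
Hapax count = 12; token count = 27.
Ratio = 12 / 27 = 0.44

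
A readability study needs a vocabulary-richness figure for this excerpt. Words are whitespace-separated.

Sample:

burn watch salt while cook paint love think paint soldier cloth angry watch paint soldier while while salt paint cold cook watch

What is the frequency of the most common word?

4

Frequencies: paint:4, watch:3, while:3, salt:2, cook:2, soldier:2, burn:1, love:1, think:1, cloth:1, angry:1, cold:1
Most common: 'paint' with frequency 4.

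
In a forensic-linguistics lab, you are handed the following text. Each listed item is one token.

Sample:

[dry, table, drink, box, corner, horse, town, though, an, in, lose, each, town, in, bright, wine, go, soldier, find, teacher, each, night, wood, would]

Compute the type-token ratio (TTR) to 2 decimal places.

0.88

N = 24 tokens, V = 21 types.
TTR = V / N = 21 / 24 = 0.88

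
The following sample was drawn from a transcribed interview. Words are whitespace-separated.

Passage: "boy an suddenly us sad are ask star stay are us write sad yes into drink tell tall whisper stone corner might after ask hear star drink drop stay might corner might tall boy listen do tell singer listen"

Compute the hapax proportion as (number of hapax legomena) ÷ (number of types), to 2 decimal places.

Frequencies: might:3, boy:2, us:2, sad:2, are:2, ask:2, star:2, stay:2, drink:2, tell:2, tall:2, corner:2, listen:2, an:1, suddenly:1, write:1, yes:1, into:1, whisper:1, stone:1, … (5 more, each freq 1)
Hapax count = 12; type count = 25.
Ratio = 12 / 25 = 0.48

0.48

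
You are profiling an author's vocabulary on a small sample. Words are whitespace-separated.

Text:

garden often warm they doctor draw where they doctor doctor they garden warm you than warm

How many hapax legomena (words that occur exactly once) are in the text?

5

Frequencies: warm:3, they:3, doctor:3, garden:2, often:1, draw:1, where:1, you:1, than:1
Hapax (freq=1): draw, often, than, where, you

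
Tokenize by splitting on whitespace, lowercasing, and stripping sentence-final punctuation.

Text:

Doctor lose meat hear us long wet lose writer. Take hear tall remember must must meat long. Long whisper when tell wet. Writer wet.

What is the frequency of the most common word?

Frequencies: long:3, wet:3, lose:2, meat:2, hear:2, writer:2, must:2, doctor:1, us:1, take:1, tall:1, remember:1, whisper:1, when:1, tell:1
Most common: 'long' with frequency 3.

3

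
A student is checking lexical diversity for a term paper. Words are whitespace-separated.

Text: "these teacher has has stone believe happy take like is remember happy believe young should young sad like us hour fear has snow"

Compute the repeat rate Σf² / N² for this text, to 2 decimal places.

0.07

Frequencies: has:3, believe:2, happy:2, like:2, young:2, these:1, teacher:1, stone:1, take:1, is:1, remember:1, should:1, sad:1, us:1, hour:1, fear:1, snow:1
Σf² = 37; N² = 529
Repeat rate = 37 / 529 = 0.07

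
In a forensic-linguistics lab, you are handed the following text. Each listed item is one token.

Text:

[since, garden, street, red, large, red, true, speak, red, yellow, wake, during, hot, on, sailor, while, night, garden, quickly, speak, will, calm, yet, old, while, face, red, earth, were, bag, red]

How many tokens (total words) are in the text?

Tokens: since, garden, street, red, large, red, true, speak, red, yellow, wake, during, hot, on, sailor, while, night, garden, quickly, speak, will, calm, yet, old, while, face, red, earth, were, bag, red
N = 31

31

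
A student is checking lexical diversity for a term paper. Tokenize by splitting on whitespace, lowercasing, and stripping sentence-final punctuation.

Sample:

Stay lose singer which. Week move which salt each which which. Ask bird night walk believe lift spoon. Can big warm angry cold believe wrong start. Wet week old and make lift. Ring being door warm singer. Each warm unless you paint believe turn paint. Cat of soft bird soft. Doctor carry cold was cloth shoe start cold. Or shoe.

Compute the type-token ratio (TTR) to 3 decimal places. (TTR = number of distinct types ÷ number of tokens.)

0.700

N = 60 tokens, V = 42 types.
TTR = V / N = 42 / 60 = 0.700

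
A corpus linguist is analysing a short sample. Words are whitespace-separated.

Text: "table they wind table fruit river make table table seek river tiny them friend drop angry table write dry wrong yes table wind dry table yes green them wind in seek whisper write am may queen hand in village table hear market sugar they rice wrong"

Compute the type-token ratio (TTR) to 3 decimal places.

N = 46 tokens, V = 28 types.
TTR = V / N = 28 / 46 = 0.609

0.609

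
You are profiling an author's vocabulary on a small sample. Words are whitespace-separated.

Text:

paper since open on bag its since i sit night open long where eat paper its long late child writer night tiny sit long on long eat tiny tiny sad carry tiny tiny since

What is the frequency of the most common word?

5

Frequencies: tiny:5, long:4, since:3, paper:2, open:2, on:2, its:2, sit:2, night:2, eat:2, bag:1, i:1, where:1, late:1, child:1, writer:1, sad:1, carry:1
Most common: 'tiny' with frequency 5.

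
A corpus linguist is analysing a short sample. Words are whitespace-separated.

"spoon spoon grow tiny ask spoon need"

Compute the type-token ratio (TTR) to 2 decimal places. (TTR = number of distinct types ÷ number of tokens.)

N = 7 tokens, V = 5 types.
TTR = V / N = 5 / 7 = 0.71

0.71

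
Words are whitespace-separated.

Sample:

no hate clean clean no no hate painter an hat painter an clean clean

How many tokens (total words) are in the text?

Tokens: no, hate, clean, clean, no, no, hate, painter, an, hat, painter, an, clean, clean
N = 14

14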